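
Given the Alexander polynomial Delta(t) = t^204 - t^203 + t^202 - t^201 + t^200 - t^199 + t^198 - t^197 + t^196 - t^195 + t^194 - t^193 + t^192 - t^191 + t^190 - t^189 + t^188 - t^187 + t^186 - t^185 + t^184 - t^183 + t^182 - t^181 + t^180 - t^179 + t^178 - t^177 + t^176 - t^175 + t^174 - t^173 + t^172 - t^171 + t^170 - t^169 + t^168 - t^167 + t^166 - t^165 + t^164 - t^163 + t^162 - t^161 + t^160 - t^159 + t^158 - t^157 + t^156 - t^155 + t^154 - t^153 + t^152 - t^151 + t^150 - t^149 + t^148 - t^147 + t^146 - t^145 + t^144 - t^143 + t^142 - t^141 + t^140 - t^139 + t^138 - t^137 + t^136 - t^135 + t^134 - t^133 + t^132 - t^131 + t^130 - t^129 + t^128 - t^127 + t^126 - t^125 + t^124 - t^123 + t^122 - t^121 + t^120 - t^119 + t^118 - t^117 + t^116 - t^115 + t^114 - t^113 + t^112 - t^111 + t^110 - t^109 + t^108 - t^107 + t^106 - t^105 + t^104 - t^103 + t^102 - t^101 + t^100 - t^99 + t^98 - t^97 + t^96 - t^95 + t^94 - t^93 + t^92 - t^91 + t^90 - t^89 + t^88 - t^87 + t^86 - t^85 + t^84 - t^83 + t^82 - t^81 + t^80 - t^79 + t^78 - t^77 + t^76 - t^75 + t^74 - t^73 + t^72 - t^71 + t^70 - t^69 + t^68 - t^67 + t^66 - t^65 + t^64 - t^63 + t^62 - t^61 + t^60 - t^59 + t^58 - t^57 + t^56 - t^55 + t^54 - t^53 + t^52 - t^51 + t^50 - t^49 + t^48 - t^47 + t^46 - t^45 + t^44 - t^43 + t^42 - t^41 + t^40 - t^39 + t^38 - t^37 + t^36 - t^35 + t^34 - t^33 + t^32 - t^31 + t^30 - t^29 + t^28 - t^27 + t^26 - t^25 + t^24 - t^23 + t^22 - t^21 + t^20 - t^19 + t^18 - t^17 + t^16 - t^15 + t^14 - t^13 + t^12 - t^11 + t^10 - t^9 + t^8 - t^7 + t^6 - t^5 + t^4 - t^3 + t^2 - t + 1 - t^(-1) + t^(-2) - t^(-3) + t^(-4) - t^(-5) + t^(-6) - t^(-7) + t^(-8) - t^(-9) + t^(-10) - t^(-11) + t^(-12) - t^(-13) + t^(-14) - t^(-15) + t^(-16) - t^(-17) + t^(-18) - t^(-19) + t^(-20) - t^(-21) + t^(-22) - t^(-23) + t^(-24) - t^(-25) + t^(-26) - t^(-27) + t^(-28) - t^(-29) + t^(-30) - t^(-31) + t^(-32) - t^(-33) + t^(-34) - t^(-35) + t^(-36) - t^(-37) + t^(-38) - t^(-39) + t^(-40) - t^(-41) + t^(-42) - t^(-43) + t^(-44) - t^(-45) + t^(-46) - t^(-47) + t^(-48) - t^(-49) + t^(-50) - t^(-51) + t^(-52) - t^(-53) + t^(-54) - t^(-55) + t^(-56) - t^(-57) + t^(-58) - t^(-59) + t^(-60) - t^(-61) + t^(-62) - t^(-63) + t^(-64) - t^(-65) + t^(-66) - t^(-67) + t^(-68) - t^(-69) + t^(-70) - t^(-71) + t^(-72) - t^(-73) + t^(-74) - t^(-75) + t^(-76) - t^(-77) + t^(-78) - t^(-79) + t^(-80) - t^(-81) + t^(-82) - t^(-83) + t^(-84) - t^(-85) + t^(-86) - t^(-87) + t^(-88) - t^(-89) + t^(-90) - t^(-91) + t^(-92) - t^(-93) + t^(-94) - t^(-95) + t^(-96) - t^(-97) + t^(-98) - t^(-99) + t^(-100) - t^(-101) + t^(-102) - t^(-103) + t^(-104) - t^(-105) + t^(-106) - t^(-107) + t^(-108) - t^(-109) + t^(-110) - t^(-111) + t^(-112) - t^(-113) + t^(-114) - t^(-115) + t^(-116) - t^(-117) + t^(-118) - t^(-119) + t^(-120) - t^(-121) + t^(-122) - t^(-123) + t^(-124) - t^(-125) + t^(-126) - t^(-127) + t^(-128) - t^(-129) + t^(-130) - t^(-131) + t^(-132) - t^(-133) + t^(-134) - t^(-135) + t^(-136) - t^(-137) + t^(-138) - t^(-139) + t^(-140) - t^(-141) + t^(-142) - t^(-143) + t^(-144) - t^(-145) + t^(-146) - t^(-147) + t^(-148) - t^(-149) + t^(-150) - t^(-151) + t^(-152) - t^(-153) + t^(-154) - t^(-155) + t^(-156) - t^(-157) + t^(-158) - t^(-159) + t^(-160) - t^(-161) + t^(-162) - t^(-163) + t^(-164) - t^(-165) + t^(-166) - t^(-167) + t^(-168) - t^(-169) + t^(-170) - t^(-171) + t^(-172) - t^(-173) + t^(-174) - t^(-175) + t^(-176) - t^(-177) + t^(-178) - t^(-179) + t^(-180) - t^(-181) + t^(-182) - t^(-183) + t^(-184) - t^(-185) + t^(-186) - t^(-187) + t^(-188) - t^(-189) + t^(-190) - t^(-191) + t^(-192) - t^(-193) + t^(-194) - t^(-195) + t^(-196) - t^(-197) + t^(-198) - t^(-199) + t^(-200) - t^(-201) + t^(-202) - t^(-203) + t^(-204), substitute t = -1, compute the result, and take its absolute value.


Step 1: The polynomial has 409 terms with alternating signs, exponents from 204 down to -204.
Step 2: Substitute t = -1. The i-th term has coefficient (-1)^i and exponent (m-i),
  so its value is (-1)^i * (-1)^(m-i) = (-1)^m = 1 for every i.
Step 3: All 409 terms equal 1, so Delta(-1) = 409 * (1) = 409
Step 4: |Delta(-1)| = 409

409


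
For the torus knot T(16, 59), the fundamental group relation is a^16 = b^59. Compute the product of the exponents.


The relation is a^16 = b^59.
Product of exponents = 16 * 59
= 944

944


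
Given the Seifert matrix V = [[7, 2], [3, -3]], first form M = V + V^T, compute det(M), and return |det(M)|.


Step 1: Form V + V^T where V = [[7, 2], [3, -3]]
  V^T = [[7, 3], [2, -3]]
  V + V^T = [[14, 5], [5, -6]]
Step 2: det(V + V^T) = 14*(-6) - 5*5
  = -84 - 25 = -109
Step 3: Knot determinant = |det(V + V^T)| = |-109| = 109

109


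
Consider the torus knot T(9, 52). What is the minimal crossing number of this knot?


For a torus knot T(p, q) with gcd(p,q)=1,
the crossing number is min(p*(q-1), q*(p-1)).
p*(q-1) = 9*51 = 459
q*(p-1) = 52*8 = 416
min(459, 416) = 416

416


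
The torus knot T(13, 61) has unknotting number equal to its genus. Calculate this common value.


For a torus knot T(p,q), both the unknotting number and genus equal (p-1)(q-1)/2.
= (13-1)(61-1)/2
= 12*60/2
= 720/2 = 360

360


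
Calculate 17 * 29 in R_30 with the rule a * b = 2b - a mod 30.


17 * 29 = 2*29 - 17 mod 30
= 58 - 17 mod 30
= 41 mod 30 = 11

11


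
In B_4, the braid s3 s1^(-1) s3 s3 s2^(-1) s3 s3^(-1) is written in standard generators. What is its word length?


The word length counts the number of generators (including inverses).
Listing each generator: s3, s1^(-1), s3, s3, s2^(-1), s3, s3^(-1)
There are 7 generators in this braid word.

7


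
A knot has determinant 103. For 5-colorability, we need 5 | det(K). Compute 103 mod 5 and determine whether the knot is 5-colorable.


Step 1: A knot is p-colorable if and only if p divides its determinant.
Step 2: Compute 103 mod 5.
103 = 20 * 5 + 3
Step 3: 103 mod 5 = 3
Step 4: The knot is 5-colorable: no

3


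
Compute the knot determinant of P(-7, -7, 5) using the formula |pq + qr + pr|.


Step 1: Compute pq + qr + pr.
pq = (-7)*(-7) = 49
qr = (-7)*5 = -35
pr = (-7)*5 = -35
pq + qr + pr = 49 + (-35) + (-35) = -21
Step 2: Take absolute value.
det(P(-7,-7,5)) = |-21| = 21

21


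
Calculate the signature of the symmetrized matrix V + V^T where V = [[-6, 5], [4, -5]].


Step 1: V + V^T = [[-12, 9], [9, -10]]
Step 2: trace = -22, det = 39
Step 3: Discriminant = (-22)^2 - 4*39 = 328
Step 4: Eigenvalues: -1.94461, -20.0554
Step 5: Signature = (# positive eigenvalues) - (# negative eigenvalues) = -2

-2


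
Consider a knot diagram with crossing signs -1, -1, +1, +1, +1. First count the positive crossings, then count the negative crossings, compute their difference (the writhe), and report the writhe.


Step 1: Count positive crossings (+1).
Positive crossings: 3
Step 2: Count negative crossings (-1).
Negative crossings: 2
Step 3: Writhe = (positive) - (negative)
w = 3 - 2 = 1
Step 4: |w| = 1, and w is positive

1


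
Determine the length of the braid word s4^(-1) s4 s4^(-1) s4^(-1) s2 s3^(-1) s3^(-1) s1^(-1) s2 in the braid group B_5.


The word length counts the number of generators (including inverses).
Listing each generator: s4^(-1), s4, s4^(-1), s4^(-1), s2, s3^(-1), s3^(-1), s1^(-1), s2
There are 9 generators in this braid word.

9


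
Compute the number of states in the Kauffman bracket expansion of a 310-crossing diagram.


Each crossing contributes 2 choices (A-smoothing or B-smoothing).
Total states = 2^310 = 2085924839766513752338888384931203236916703635113918720651407820138886450957656787131798913024

2085924839766513752338888384931203236916703635113918720651407820138886450957656787131798913024


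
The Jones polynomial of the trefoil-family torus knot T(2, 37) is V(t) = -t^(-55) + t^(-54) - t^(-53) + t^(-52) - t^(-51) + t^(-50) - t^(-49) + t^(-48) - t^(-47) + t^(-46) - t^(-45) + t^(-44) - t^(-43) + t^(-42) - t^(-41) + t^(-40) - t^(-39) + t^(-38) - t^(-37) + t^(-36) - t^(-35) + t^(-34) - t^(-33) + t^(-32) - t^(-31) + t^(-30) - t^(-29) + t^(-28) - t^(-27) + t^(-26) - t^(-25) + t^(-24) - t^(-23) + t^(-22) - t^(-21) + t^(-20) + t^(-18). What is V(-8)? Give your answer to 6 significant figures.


Substituting t = -8 into V(t) = -t^(-55) + t^(-54) - t^(-53) + t^(-52) - t^(-51) + t^(-50) - t^(-49) + t^(-48) - t^(-47) + t^(-46) - t^(-45) + t^(-44) - t^(-43) + t^(-42) - t^(-41) + t^(-40) - t^(-39) + t^(-38) - t^(-37) + t^(-36) - t^(-35) + t^(-34) - t^(-33) + t^(-32) - t^(-31) + t^(-30) - t^(-29) + t^(-28) - t^(-27) + t^(-26) - t^(-25) + t^(-24) - t^(-23) + t^(-22) - t^(-21) + t^(-20) + t^(-18):
  (-)t^(-55) = 2.13821e-50
  (+)t^(-54) = 1.71057e-49
  (-)t^(-53) = 1.36846e-48
  (+)t^(-52) = 1.09476e-47
  (-)t^(-51) = 8.75812e-47
  (+)t^(-50) = 7.00649e-46
  (-)t^(-49) = 5.60519e-45
  (+)t^(-48) = 4.48416e-44
  (-)t^(-47) = 3.58732e-43
  (+)t^(-46) = 2.86986e-42
  (-)t^(-45) = 2.29589e-41
  (+)t^(-44) = 1.83671e-40
  (-)t^(-43) = 1.46937e-39
  (+)t^(-42) = 1.17549e-38
  (-)t^(-41) = 9.40395e-38
  (+)t^(-40) = 7.52316e-37
  (-)t^(-39) = 6.01853e-36
  (+)t^(-38) = 4.81482e-35
  (-)t^(-37) = 3.85186e-34
  (+)t^(-36) = 3.08149e-33
  (-)t^(-35) = 2.46519e-32
  (+)t^(-34) = 1.97215e-31
  (-)t^(-33) = 1.57772e-30
  (+)t^(-32) = 1.26218e-29
  (-)t^(-31) = 1.00974e-28
  (+)t^(-30) = 8.07794e-28
  (-)t^(-29) = 6.46235e-27
  (+)t^(-28) = 5.16988e-26
  (-)t^(-27) = 4.1359e-25
  (+)t^(-26) = 3.30872e-24
  (-)t^(-25) = 2.64698e-23
  (+)t^(-24) = 2.11758e-22
  (-)t^(-23) = 1.69407e-21
  (+)t^(-22) = 1.35525e-20
  (-)t^(-21) = 1.0842e-19
  (+)t^(-20) = 8.67362e-19
  (+)t^(-18) = 5.55112e-17
Sum = (2.13821e-50) + (1.71057e-49) + (1.36846e-48) + (1.09476e-47) + (8.75812e-47) + (7.00649e-46) + (5.60519e-45) + (4.48416e-44) + (3.58732e-43) + (2.86986e-42) + (2.29589e-41) + (1.83671e-40) + (1.46937e-39) + (1.17549e-38) + (9.40395e-38) + (7.52316e-37) + (6.01853e-36) + (4.81482e-35) + (3.85186e-34) + (3.08149e-33) + (2.46519e-32) + (1.97215e-31) + (1.57772e-30) + (1.26218e-29) + (1.00974e-28) + (8.07794e-28) + (6.46235e-27) + (5.16988e-26) + (4.1359e-25) + (3.30872e-24) + (2.64698e-23) + (2.11758e-22) + (1.69407e-21) + (1.35525e-20) + (1.0842e-19) + (8.67362e-19) + (5.55112e-17)
= 5.650242179e-17
Rounded to 6 significant figures: 5.65024e-17

5.65024e-17


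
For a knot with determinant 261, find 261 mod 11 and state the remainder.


Step 1: A knot is p-colorable if and only if p divides its determinant.
Step 2: Compute 261 mod 11.
261 = 23 * 11 + 8
Step 3: 261 mod 11 = 8
Step 4: The knot is 11-colorable: no

8


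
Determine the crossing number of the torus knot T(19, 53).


For a torus knot T(p, q) with gcd(p,q)=1,
the crossing number is min(p*(q-1), q*(p-1)).
p*(q-1) = 19*52 = 988
q*(p-1) = 53*18 = 954
min(988, 954) = 954

954


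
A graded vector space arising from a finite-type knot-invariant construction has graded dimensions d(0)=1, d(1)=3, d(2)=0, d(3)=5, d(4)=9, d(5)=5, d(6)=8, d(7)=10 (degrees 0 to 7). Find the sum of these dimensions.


Total dimension = d(0) + d(1) + ... + d(7)
= 1 + 3 + 0 + 5 + 9 + 5 + 8 + 10
= 41

41


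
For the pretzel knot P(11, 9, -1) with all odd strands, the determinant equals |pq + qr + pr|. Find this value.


Step 1: Compute pq + qr + pr.
pq = 11*9 = 99
qr = 9*(-1) = -9
pr = 11*(-1) = -11
pq + qr + pr = 99 + (-9) + (-11) = 79
Step 2: Take absolute value.
det(P(11,9,-1)) = |79| = 79

79


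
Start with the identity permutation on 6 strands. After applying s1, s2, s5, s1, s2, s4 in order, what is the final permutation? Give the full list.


Starting with identity [1, 2, 3, 4, 5, 6].
Apply generators in sequence:
  After s1: [2, 1, 3, 4, 5, 6]
  After s2: [2, 3, 1, 4, 5, 6]
  After s5: [2, 3, 1, 4, 6, 5]
  After s1: [3, 2, 1, 4, 6, 5]
  After s2: [3, 1, 2, 4, 6, 5]
  After s4: [3, 1, 2, 6, 4, 5]
Final permutation: [3, 1, 2, 6, 4, 5]

[3, 1, 2, 6, 4, 5]


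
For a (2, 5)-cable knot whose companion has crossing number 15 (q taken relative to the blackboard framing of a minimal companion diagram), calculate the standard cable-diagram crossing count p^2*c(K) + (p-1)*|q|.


Step 1: Each of the c(K) crossings of the companion diagram becomes p*p = p^2 crossings among the p parallel strands, and each of the |q| twists s_1 s_2 ... s_(p-1) adds (p-1) crossings.
  Crossings = p^2 * c(K) + (p-1)*|q|
Step 2: = 2^2 * 15 + (2-1)*5
Step 3: = 4*15 + 1*5
Step 4: = 60 + 5 = 65

65


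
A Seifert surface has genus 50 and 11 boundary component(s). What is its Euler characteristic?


chi = 2 - 2g - b
= 2 - 2*50 - 11
= 2 - 100 - 11 = -109

-109


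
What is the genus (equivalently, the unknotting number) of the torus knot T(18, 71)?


For a torus knot T(p,q), both the unknotting number and genus equal (p-1)(q-1)/2.
= (18-1)(71-1)/2
= 17*70/2
= 1190/2 = 595

595


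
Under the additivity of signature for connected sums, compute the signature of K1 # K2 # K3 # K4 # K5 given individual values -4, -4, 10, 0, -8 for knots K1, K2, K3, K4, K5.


The signature is additive under connected sum.
signature(K1 # K2 # K3 # K4 # K5) = (-4) + (-4) + (10) + (0) + (-8)
= -6

-6


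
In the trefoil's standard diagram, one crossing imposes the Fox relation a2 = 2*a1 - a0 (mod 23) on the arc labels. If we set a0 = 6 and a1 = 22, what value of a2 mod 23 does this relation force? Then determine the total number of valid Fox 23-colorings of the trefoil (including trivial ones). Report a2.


Step 1: Apply the given crossing relation 2*a1 - a0 - a2 = 0 (mod 23).
  a2 = 2*a1 - a0 mod 23
  a2 = 2*22 - 6 mod 23
  a2 = 44 - 6 mod 23
  a2 = 38 mod 23 = 15
Step 2: The trefoil has determinant 3.
  Number of Fox p-colorings (p prime) is p^2 if p = 3, else p.
  Since 23 does not divide 3, only trivial (constant) colorings exist.
  (So the trial a0 = 6, a1 = 22 with a0 != a1 does NOT extend to a valid coloring of the whole trefoil: the other two crossing relations require 3*(a1 - a0) = 0 (mod 23), which fails.)
  Total colorings = 23
Step 3: a2 = 15, total Fox 23-colorings = 23

15


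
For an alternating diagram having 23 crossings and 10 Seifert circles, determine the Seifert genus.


For alternating knots, g = (c - s + 1)/2.
= (23 - 10 + 1)/2
= 14/2 = 7

7


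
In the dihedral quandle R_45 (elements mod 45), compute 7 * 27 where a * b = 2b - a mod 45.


7 * 27 = 2*27 - 7 mod 45
= 54 - 7 mod 45
= 47 mod 45 = 2

2


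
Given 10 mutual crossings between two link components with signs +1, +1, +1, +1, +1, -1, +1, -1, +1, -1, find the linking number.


Step 1: Count positive crossings: 7
Step 2: Count negative crossings: 3
Step 3: Sum of signs = 7 - 3 = 4
Step 4: Linking number = sum/2 = 4/2 = 2

2


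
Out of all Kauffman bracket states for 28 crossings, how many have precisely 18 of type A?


We choose which 18 of 28 crossings get A-smoothings.
C(28, 18) = 28! / (18! * 10!)
= 13123110

13123110


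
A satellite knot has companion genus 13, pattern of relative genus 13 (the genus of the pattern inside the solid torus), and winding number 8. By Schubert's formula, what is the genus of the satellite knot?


Schubert: g(satellite) = g_rel(pattern) + |winding| * g(companion),
where g_rel(pattern) is the genus of the pattern relative to the solid torus.
= 13 + 8 * 13
= 13 + 104 = 117

117


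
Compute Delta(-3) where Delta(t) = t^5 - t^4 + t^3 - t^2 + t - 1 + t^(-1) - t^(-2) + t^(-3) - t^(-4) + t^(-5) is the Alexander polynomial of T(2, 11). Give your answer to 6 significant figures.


Substituting t = -3 into Delta(t) = t^5 - t^4 + t^3 - t^2 + t - 1 + t^(-1) - t^(-2) + t^(-3) - t^(-4) + t^(-5):
Term values: (-243) + (-81) + (-27) + (-9) + (-3) + (-1) + (-0.333333) + (-0.111111) + (-0.037037) + (-0.0123457) + (-0.00411523)
Sum = -364.4979424
Rounded to 6 significant figures: -364.498

-364.498


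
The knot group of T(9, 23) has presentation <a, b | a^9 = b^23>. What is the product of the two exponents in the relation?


The relation is a^9 = b^23.
Product of exponents = 9 * 23
= 207

207


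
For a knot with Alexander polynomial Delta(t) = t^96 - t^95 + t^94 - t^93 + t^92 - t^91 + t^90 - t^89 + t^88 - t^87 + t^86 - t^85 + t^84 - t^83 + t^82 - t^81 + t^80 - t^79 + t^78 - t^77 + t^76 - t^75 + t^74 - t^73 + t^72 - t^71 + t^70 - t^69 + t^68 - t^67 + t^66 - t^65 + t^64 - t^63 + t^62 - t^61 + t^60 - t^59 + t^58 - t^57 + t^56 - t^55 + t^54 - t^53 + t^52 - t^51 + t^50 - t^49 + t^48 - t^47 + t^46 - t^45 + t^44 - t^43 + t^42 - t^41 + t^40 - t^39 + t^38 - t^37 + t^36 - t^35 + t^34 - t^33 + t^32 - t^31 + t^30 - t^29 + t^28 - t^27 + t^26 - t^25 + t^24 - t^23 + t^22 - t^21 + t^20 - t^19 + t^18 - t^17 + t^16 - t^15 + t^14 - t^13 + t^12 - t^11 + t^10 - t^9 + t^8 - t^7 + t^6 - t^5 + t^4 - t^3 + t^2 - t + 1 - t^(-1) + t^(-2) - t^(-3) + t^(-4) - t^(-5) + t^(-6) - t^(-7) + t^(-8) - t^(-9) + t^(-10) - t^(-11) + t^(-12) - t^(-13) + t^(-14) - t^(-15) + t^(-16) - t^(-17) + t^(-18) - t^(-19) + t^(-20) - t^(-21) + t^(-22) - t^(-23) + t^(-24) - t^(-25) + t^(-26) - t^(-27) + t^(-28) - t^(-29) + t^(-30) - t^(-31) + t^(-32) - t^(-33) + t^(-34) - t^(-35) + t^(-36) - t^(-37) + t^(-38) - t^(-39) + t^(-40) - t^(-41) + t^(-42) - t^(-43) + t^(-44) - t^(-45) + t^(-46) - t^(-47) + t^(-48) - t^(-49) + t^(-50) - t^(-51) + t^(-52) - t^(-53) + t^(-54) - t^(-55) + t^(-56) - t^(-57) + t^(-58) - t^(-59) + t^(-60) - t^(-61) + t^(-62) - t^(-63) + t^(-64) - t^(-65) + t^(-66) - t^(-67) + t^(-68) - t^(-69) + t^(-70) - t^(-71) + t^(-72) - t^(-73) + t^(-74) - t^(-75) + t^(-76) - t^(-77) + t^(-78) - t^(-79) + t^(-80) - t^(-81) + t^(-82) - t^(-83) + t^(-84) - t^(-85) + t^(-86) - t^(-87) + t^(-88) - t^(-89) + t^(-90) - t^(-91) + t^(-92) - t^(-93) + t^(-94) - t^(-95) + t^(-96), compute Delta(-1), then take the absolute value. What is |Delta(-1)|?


Step 1: The polynomial has 193 terms with alternating signs, exponents from 96 down to -96.
Step 2: Substitute t = -1. The i-th term has coefficient (-1)^i and exponent (m-i),
  so its value is (-1)^i * (-1)^(m-i) = (-1)^m = 1 for every i.
Step 3: All 193 terms equal 1, so Delta(-1) = 193 * (1) = 193
Step 4: |Delta(-1)| = 193

193


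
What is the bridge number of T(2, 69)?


The bridge number of T(p,q) is min(p,q).
min(2, 69) = 2

2


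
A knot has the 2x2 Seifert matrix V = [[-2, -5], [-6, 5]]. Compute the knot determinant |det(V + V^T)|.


Step 1: Form V + V^T where V = [[-2, -5], [-6, 5]]
  V^T = [[-2, -6], [-5, 5]]
  V + V^T = [[-4, -11], [-11, 10]]
Step 2: det(V + V^T) = (-4)*10 - (-11)*(-11)
  = -40 - 121 = -161
Step 3: Knot determinant = |det(V + V^T)| = |-161| = 161

161


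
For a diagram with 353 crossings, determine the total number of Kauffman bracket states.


Each crossing contributes 2 choices (A-smoothing or B-smoothing).
Total states = 2^353 = 18347988927920572092886567162416695526372519913346248989900710715095383008707878464560148424881005492436992

18347988927920572092886567162416695526372519913346248989900710715095383008707878464560148424881005492436992


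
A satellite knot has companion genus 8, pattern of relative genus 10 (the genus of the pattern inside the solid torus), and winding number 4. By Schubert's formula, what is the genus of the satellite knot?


Schubert: g(satellite) = g_rel(pattern) + |winding| * g(companion),
where g_rel(pattern) is the genus of the pattern relative to the solid torus.
= 10 + 4 * 8
= 10 + 32 = 42

42


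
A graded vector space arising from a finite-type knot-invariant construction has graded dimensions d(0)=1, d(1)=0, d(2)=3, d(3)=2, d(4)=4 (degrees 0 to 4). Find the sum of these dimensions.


Total dimension = d(0) + d(1) + ... + d(4)
= 1 + 0 + 3 + 2 + 4
= 10

10


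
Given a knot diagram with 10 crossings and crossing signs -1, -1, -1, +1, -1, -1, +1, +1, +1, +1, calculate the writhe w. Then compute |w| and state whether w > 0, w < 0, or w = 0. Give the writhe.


Step 1: Count positive crossings (+1).
Positive crossings: 5
Step 2: Count negative crossings (-1).
Negative crossings: 5
Step 3: Writhe = (positive) - (negative)
w = 5 - 5 = 0
Step 4: |w| = 0, and w is zero

0


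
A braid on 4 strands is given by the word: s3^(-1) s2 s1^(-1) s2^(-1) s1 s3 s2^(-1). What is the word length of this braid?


The word length counts the number of generators (including inverses).
Listing each generator: s3^(-1), s2, s1^(-1), s2^(-1), s1, s3, s2^(-1)
There are 7 generators in this braid word.

7


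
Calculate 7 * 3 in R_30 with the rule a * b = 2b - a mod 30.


7 * 3 = 2*3 - 7 mod 30
= 6 - 7 mod 30
= -1 mod 30 = 29

29


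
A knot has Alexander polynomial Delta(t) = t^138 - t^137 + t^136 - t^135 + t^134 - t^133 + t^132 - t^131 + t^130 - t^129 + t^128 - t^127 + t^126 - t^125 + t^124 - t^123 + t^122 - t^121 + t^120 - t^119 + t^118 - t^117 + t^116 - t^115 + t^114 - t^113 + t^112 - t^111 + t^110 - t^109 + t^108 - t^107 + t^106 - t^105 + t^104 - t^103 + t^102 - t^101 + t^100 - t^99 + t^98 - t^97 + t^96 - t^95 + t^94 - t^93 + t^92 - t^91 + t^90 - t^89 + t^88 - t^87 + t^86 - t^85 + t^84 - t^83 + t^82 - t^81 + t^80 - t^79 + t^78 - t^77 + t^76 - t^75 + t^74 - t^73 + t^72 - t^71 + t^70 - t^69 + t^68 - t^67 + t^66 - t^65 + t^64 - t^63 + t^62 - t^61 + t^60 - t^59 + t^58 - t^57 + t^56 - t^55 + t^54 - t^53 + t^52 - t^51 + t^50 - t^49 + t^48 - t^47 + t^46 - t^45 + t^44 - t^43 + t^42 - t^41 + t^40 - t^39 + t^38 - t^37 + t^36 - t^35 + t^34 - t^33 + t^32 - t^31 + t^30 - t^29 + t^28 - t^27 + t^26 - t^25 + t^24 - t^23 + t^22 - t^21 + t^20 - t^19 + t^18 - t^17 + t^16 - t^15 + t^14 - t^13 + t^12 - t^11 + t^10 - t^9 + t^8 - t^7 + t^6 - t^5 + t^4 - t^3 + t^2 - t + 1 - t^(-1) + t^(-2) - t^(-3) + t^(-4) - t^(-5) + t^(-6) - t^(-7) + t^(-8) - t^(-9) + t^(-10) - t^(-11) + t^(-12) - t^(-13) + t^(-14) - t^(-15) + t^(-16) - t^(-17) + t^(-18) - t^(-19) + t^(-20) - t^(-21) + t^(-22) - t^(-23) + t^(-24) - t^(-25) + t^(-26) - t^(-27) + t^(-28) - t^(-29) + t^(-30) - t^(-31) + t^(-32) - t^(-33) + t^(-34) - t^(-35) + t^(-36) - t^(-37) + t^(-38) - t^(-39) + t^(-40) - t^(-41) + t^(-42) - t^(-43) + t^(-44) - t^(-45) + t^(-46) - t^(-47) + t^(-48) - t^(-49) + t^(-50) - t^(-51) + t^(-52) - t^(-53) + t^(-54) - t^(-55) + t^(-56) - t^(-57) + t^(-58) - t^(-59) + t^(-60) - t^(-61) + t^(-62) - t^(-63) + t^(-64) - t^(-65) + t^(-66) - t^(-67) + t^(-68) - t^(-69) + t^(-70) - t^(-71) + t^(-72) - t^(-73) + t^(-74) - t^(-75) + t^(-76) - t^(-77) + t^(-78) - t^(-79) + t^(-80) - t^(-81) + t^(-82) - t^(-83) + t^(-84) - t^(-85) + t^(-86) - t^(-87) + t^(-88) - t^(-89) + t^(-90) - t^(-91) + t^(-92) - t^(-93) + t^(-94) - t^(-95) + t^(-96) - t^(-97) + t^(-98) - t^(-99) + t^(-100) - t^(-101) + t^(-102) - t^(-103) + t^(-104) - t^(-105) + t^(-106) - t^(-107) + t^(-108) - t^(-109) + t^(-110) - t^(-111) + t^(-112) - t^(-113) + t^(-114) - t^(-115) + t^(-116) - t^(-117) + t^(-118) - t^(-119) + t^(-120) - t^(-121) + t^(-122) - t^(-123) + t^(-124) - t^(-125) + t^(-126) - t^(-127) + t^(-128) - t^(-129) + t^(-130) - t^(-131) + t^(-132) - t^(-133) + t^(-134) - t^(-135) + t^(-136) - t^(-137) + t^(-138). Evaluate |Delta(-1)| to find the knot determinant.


Step 1: The polynomial has 277 terms with alternating signs, exponents from 138 down to -138.
Step 2: Substitute t = -1. The i-th term has coefficient (-1)^i and exponent (m-i),
  so its value is (-1)^i * (-1)^(m-i) = (-1)^m = 1 for every i.
Step 3: All 277 terms equal 1, so Delta(-1) = 277 * (1) = 277
Step 4: |Delta(-1)| = 277

277


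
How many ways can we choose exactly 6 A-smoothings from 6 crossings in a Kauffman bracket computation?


We choose which 6 of 6 crossings get A-smoothings.
C(6, 6) = 6! / (6! * 0!)
= 1

1


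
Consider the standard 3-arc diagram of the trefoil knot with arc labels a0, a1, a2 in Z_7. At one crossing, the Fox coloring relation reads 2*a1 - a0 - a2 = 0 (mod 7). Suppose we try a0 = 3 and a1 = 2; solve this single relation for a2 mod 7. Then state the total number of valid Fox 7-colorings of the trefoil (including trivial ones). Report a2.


Step 1: Apply the given crossing relation 2*a1 - a0 - a2 = 0 (mod 7).
  a2 = 2*a1 - a0 mod 7
  a2 = 2*2 - 3 mod 7
  a2 = 4 - 3 mod 7
  a2 = 1 mod 7 = 1
Step 2: The trefoil has determinant 3.
  Number of Fox p-colorings (p prime) is p^2 if p = 3, else p.
  Since 7 does not divide 3, only trivial (constant) colorings exist.
  (So the trial a0 = 3, a1 = 2 with a0 != a1 does NOT extend to a valid coloring of the whole trefoil: the other two crossing relations require 3*(a1 - a0) = 0 (mod 7), which fails.)
  Total colorings = 7
Step 3: a2 = 1, total Fox 7-colorings = 7

1


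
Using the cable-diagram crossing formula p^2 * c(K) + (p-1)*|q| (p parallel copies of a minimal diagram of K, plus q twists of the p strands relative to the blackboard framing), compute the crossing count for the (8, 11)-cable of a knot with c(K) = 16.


Step 1: Each of the c(K) crossings of the companion diagram becomes p*p = p^2 crossings among the p parallel strands, and each of the |q| twists s_1 s_2 ... s_(p-1) adds (p-1) crossings.
  Crossings = p^2 * c(K) + (p-1)*|q|
Step 2: = 8^2 * 16 + (8-1)*11
Step 3: = 64*16 + 7*11
Step 4: = 1024 + 77 = 1101

1101


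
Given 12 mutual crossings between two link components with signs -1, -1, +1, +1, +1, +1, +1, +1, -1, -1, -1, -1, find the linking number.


Step 1: Count positive crossings: 6
Step 2: Count negative crossings: 6
Step 3: Sum of signs = 6 - 6 = 0
Step 4: Linking number = sum/2 = 0/2 = 0

0


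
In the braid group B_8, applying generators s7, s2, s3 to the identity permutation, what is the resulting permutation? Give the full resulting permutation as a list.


Starting with identity [1, 2, 3, 4, 5, 6, 7, 8].
Apply generators in sequence:
  After s7: [1, 2, 3, 4, 5, 6, 8, 7]
  After s2: [1, 3, 2, 4, 5, 6, 8, 7]
  After s3: [1, 3, 4, 2, 5, 6, 8, 7]
Final permutation: [1, 3, 4, 2, 5, 6, 8, 7]

[1, 3, 4, 2, 5, 6, 8, 7]


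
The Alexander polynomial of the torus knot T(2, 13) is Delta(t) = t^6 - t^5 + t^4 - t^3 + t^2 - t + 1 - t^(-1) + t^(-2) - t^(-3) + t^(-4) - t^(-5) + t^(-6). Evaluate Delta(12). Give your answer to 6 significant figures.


Substituting t = 12 into Delta(t) = t^6 - t^5 + t^4 - t^3 + t^2 - t + 1 - t^(-1) + t^(-2) - t^(-3) + t^(-4) - t^(-5) + t^(-6):
Term values: (2985984) + (-248832) + (20736) + (-1728) + (144) + (-12) + (1) + (-0.0833333) + (0.00694444) + (-0.000578704) + (4.82253e-05) + (-4.01878e-06) + (3.34898e-07)
Sum = 2756292.923
Rounded to 6 significant figures: 2.75629e+06

2.75629e+06


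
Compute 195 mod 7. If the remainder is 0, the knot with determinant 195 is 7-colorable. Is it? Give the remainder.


Step 1: A knot is p-colorable if and only if p divides its determinant.
Step 2: Compute 195 mod 7.
195 = 27 * 7 + 6
Step 3: 195 mod 7 = 6
Step 4: The knot is 7-colorable: no

6


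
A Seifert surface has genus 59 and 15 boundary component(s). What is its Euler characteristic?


chi = 2 - 2g - b
= 2 - 2*59 - 15
= 2 - 118 - 15 = -131

-131


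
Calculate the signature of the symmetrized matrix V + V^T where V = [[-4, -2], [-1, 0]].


Step 1: V + V^T = [[-8, -3], [-3, 0]]
Step 2: trace = -8, det = -9
Step 3: Discriminant = (-8)^2 - 4*(-9) = 100
Step 4: Eigenvalues: 1, -9
Step 5: Signature = (# positive eigenvalues) - (# negative eigenvalues) = 0

0


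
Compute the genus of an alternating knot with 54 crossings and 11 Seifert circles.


For alternating knots, g = (c - s + 1)/2.
= (54 - 11 + 1)/2
= 44/2 = 22

22


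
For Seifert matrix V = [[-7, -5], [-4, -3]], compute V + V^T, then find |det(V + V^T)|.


Step 1: Form V + V^T where V = [[-7, -5], [-4, -3]]
  V^T = [[-7, -4], [-5, -3]]
  V + V^T = [[-14, -9], [-9, -6]]
Step 2: det(V + V^T) = (-14)*(-6) - (-9)*(-9)
  = 84 - 81 = 3
Step 3: Knot determinant = |det(V + V^T)| = |3| = 3

3


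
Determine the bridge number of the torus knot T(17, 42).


The bridge number of T(p,q) is min(p,q).
min(17, 42) = 17

17


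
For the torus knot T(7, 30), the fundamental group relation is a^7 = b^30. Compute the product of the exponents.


The relation is a^7 = b^30.
Product of exponents = 7 * 30
= 210

210


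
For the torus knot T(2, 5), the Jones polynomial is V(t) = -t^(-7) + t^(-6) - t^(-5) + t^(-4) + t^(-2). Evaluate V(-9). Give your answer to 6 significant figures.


Substituting t = -9 into V(t) = -t^(-7) + t^(-6) - t^(-5) + t^(-4) + t^(-2):
  (-)t^(-7) = 2.09075e-07
  (+)t^(-6) = 1.88168e-06
  (-)t^(-5) = 1.69351e-05
  (+)t^(-4) = 0.000152416
  (+)t^(-2) = 0.0123457
Sum = (2.09075e-07) + (1.88168e-06) + (1.69351e-05) + (0.000152416) + (0.0123457)
= 0.01251712064
Rounded to 6 significant figures: 0.0125171

0.0125171


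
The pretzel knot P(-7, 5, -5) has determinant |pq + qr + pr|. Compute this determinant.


Step 1: Compute pq + qr + pr.
pq = (-7)*5 = -35
qr = 5*(-5) = -25
pr = (-7)*(-5) = 35
pq + qr + pr = -35 + (-25) + 35 = -25
Step 2: Take absolute value.
det(P(-7,5,-5)) = |-25| = 25

25


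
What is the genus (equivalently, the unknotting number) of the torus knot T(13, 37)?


For a torus knot T(p,q), both the unknotting number and genus equal (p-1)(q-1)/2.
= (13-1)(37-1)/2
= 12*36/2
= 432/2 = 216

216


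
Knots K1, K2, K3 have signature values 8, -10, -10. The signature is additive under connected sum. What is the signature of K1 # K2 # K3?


The signature is additive under connected sum.
signature(K1 # K2 # K3) = (8) + (-10) + (-10)
= -12

-12


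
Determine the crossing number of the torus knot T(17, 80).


For a torus knot T(p, q) with gcd(p,q)=1,
the crossing number is min(p*(q-1), q*(p-1)).
p*(q-1) = 17*79 = 1343
q*(p-1) = 80*16 = 1280
min(1343, 1280) = 1280

1280


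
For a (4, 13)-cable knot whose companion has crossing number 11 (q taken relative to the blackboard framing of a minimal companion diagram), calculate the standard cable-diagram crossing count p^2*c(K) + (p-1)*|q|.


Step 1: Each of the c(K) crossings of the companion diagram becomes p*p = p^2 crossings among the p parallel strands, and each of the |q| twists s_1 s_2 ... s_(p-1) adds (p-1) crossings.
  Crossings = p^2 * c(K) + (p-1)*|q|
Step 2: = 4^2 * 11 + (4-1)*13
Step 3: = 16*11 + 3*13
Step 4: = 176 + 39 = 215

215


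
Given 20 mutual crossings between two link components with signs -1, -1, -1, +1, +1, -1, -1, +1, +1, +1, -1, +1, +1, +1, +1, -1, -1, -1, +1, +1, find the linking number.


Step 1: Count positive crossings: 11
Step 2: Count negative crossings: 9
Step 3: Sum of signs = 11 - 9 = 2
Step 4: Linking number = sum/2 = 2/2 = 1

1


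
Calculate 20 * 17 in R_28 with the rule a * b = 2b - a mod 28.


20 * 17 = 2*17 - 20 mod 28
= 34 - 20 mod 28
= 14 mod 28 = 14

14


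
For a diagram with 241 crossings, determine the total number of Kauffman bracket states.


Each crossing contributes 2 choices (A-smoothing or B-smoothing).
Total states = 2^241 = 3533694129556768659166595001485837031654967793751237916243212402585239552

3533694129556768659166595001485837031654967793751237916243212402585239552


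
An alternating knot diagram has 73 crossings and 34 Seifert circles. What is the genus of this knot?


For alternating knots, g = (c - s + 1)/2.
= (73 - 34 + 1)/2
= 40/2 = 20

20


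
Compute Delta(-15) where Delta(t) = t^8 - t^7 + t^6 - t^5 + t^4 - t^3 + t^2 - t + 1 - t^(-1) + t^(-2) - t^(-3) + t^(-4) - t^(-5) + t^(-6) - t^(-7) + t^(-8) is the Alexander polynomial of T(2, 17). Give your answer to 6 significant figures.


Substituting t = -15 into Delta(t) = t^8 - t^7 + t^6 - t^5 + t^4 - t^3 + t^2 - t + 1 - t^(-1) + t^(-2) - t^(-3) + t^(-4) - t^(-5) + t^(-6) - t^(-7) + t^(-8):
Term values: (2562890625) + (170859375) + (11390625) + (759375) + (50625) + (3375) + (225) + (15) + (1) + (0.0666667) + (0.00444444) + (0.000296296) + (1.97531e-05) + (1.31687e-06) + (8.77915e-08) + (5.85277e-09) + (3.90184e-10)
Sum = 2745954241
Rounded to 6 significant figures: 2.74595e+09

2.74595e+09


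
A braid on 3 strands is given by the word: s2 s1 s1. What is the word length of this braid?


The word length counts the number of generators (including inverses).
Listing each generator: s2, s1, s1
There are 3 generators in this braid word.

3


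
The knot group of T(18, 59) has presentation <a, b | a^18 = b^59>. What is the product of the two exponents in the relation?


The relation is a^18 = b^59.
Product of exponents = 18 * 59
= 1062

1062


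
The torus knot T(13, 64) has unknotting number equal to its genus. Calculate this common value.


For a torus knot T(p,q), both the unknotting number and genus equal (p-1)(q-1)/2.
= (13-1)(64-1)/2
= 12*63/2
= 756/2 = 378

378


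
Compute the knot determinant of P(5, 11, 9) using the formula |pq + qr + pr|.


Step 1: Compute pq + qr + pr.
pq = 5*11 = 55
qr = 11*9 = 99
pr = 5*9 = 45
pq + qr + pr = 55 + 99 + 45 = 199
Step 2: Take absolute value.
det(P(5,11,9)) = |199| = 199

199


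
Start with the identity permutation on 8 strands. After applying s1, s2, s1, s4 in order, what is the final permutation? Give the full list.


Starting with identity [1, 2, 3, 4, 5, 6, 7, 8].
Apply generators in sequence:
  After s1: [2, 1, 3, 4, 5, 6, 7, 8]
  After s2: [2, 3, 1, 4, 5, 6, 7, 8]
  After s1: [3, 2, 1, 4, 5, 6, 7, 8]
  After s4: [3, 2, 1, 5, 4, 6, 7, 8]
Final permutation: [3, 2, 1, 5, 4, 6, 7, 8]

[3, 2, 1, 5, 4, 6, 7, 8]


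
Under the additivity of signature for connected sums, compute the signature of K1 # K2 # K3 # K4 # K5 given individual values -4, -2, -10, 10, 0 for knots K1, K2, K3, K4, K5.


The signature is additive under connected sum.
signature(K1 # K2 # K3 # K4 # K5) = (-4) + (-2) + (-10) + (10) + (0)
= -6

-6


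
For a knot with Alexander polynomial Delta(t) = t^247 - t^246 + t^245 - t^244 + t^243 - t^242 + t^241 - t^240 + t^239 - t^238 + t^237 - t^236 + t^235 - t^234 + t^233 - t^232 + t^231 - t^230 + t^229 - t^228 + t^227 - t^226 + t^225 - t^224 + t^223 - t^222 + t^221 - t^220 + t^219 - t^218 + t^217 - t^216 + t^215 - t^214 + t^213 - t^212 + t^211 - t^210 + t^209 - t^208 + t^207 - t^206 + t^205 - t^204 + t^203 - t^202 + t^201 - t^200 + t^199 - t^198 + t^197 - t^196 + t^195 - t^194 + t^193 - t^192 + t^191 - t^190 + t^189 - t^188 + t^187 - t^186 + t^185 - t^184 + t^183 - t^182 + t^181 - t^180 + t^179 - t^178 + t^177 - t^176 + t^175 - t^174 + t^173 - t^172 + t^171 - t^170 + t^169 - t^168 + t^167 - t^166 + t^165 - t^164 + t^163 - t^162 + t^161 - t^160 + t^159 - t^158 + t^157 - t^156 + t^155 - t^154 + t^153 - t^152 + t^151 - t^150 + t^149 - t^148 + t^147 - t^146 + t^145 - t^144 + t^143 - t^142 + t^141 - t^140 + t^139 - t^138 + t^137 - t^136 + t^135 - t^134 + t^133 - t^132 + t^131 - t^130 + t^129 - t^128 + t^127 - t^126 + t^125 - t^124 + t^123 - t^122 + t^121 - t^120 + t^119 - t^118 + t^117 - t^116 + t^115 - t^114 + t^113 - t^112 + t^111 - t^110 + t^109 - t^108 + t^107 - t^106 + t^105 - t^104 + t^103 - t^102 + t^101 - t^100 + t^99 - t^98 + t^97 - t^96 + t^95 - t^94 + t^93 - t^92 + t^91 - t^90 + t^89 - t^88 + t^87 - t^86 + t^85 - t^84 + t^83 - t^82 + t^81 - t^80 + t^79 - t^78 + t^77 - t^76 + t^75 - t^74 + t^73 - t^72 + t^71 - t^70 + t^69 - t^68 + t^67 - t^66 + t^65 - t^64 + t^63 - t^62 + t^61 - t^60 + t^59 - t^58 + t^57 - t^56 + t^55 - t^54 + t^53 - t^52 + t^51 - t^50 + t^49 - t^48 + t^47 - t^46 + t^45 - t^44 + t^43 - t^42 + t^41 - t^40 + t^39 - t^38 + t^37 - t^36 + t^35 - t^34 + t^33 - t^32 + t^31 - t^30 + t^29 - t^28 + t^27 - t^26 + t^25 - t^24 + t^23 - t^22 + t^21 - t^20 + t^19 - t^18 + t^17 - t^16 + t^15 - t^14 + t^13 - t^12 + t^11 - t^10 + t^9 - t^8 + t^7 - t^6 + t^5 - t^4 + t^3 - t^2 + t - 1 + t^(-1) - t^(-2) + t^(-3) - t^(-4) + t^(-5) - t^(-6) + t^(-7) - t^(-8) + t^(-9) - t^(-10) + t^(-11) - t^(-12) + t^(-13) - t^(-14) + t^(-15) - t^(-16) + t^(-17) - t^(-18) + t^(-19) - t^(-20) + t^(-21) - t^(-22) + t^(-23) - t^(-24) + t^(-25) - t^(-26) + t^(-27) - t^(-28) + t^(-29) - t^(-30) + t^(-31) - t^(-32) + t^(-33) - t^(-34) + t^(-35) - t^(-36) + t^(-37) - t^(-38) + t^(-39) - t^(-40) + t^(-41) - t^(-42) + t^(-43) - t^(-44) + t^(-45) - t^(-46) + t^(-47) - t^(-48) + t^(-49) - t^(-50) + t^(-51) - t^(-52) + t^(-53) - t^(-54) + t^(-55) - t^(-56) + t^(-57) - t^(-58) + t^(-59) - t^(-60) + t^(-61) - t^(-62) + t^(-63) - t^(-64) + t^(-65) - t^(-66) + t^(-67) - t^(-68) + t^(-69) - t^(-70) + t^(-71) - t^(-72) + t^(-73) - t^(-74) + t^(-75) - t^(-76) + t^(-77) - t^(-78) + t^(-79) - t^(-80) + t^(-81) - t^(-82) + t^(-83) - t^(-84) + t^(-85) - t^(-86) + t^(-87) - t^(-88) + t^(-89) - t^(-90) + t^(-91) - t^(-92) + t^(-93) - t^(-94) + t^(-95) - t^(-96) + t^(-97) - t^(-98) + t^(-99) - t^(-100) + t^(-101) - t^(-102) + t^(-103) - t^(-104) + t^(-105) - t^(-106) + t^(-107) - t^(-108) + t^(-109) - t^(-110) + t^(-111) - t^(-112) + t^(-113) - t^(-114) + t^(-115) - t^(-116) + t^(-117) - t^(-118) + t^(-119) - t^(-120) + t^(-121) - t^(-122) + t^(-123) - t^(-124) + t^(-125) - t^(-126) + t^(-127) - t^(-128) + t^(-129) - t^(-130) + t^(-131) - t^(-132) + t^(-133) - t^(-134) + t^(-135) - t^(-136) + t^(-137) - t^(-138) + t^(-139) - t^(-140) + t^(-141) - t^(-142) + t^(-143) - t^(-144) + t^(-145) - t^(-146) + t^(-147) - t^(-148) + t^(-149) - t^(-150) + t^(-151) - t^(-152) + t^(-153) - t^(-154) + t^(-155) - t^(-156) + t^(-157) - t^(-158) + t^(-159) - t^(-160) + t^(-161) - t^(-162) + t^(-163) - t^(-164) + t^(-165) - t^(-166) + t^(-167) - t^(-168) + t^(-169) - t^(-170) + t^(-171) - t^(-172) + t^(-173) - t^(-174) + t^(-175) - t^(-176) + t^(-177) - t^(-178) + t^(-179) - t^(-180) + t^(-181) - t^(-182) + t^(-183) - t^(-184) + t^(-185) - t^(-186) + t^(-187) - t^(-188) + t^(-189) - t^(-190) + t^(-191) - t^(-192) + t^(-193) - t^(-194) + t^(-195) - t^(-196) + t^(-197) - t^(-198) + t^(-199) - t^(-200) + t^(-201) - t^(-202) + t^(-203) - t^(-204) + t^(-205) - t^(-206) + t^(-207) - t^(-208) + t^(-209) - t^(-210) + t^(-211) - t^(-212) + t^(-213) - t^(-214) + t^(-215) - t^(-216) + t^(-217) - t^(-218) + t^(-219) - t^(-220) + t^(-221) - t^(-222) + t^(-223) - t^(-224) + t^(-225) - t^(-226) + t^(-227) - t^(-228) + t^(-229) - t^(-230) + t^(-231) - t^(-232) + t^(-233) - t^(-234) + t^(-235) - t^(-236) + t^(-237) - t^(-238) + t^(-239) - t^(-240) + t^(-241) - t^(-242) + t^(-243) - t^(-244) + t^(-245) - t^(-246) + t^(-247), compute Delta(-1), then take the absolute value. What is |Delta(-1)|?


Step 1: The polynomial has 495 terms with alternating signs, exponents from 247 down to -247.
Step 2: Substitute t = -1. The i-th term has coefficient (-1)^i and exponent (m-i),
  so its value is (-1)^i * (-1)^(m-i) = (-1)^m = -1 for every i.
Step 3: All 495 terms equal -1, so Delta(-1) = 495 * (-1) = -495
Step 4: |Delta(-1)| = 495

495


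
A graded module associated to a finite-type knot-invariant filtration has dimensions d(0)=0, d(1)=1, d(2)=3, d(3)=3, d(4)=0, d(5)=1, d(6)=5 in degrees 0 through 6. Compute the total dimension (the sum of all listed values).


Total dimension = d(0) + d(1) + ... + d(6)
= 0 + 1 + 3 + 3 + 0 + 1 + 5
= 13

13


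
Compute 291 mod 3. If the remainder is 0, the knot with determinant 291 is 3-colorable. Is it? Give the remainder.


Step 1: A knot is p-colorable if and only if p divides its determinant.
Step 2: Compute 291 mod 3.
291 = 97 * 3 + 0
Step 3: 291 mod 3 = 0
Step 4: The knot is 3-colorable: yes

0


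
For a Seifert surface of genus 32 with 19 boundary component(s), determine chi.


chi = 2 - 2g - b
= 2 - 2*32 - 19
= 2 - 64 - 19 = -81

-81


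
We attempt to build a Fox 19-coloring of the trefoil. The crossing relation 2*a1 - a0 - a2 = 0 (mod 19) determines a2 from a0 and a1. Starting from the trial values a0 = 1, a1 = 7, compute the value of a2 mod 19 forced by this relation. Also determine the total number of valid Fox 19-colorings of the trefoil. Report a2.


Step 1: Apply the given crossing relation 2*a1 - a0 - a2 = 0 (mod 19).
  a2 = 2*a1 - a0 mod 19
  a2 = 2*7 - 1 mod 19
  a2 = 14 - 1 mod 19
  a2 = 13 mod 19 = 13
Step 2: The trefoil has determinant 3.
  Number of Fox p-colorings (p prime) is p^2 if p = 3, else p.
  Since 19 does not divide 3, only trivial (constant) colorings exist.
  (So the trial a0 = 1, a1 = 7 with a0 != a1 does NOT extend to a valid coloring of the whole trefoil: the other two crossing relations require 3*(a1 - a0) = 0 (mod 19), which fails.)
  Total colorings = 19
Step 3: a2 = 13, total Fox 19-colorings = 19

13


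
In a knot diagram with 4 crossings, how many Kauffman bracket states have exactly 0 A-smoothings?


We choose which 0 of 4 crossings get A-smoothings.
C(4, 0) = 4! / (0! * 4!)
= 1

1


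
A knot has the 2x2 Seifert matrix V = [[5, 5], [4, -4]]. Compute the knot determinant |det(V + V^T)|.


Step 1: Form V + V^T where V = [[5, 5], [4, -4]]
  V^T = [[5, 4], [5, -4]]
  V + V^T = [[10, 9], [9, -8]]
Step 2: det(V + V^T) = 10*(-8) - 9*9
  = -80 - 81 = -161
Step 3: Knot determinant = |det(V + V^T)| = |-161| = 161

161
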